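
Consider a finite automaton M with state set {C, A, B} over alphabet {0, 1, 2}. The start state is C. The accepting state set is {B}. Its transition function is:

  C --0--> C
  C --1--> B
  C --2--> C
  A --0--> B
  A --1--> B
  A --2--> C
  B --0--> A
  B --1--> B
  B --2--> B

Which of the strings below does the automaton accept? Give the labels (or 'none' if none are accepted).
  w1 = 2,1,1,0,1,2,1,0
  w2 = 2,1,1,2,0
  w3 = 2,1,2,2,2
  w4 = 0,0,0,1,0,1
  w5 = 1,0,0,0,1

w3, w4, w5

w1:
  start at C
  read '2': C → C
  read '1': C → B
  read '1': B → B
  read '0': B → A
  read '1': A → B
  read '2': B → B
  read '1': B → B
  read '0': B → A
  end A, rejected
w2:
  start at C
  read '2': C → C
  read '1': C → B
  read '1': B → B
  read '2': B → B
  read '0': B → A
  end A, rejected
w3:
  start at C
  read '2': C → C
  read '1': C → B
  read '2': B → B
  read '2': B → B
  read '2': B → B
  end B, accepted
w4:
  start at C
  read '0': C → C
  read '0': C → C
  read '0': C → C
  read '1': C → B
  read '0': B → A
  read '1': A → B
  end B, accepted
w5:
  start at C
  read '1': C → B
  read '0': B → A
  read '0': A → B
  read '0': B → A
  read '1': A → B
  end B, accepted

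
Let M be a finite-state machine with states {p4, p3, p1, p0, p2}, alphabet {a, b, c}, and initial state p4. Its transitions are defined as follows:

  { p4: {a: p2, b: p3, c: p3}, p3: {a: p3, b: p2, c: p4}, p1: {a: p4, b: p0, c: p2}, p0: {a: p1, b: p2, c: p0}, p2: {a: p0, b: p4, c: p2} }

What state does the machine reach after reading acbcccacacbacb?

p4 → p2 → p2 → p4 → p3 → p4 → p3 → p3 → p4 → p2 → p2 → p4 → p2 → p2 → p4

p4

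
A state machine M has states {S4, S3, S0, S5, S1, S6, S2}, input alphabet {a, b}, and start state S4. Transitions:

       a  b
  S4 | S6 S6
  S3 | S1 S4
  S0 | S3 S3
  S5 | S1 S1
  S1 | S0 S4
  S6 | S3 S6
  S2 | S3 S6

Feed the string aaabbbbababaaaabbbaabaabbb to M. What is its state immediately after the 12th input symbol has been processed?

S3

Trace: S4 -a-> S6 -a-> S3 -a-> S1 -b-> S4 -b-> S6 -b-> S6 -b-> S6 -a-> S3 -b-> S4 -a-> S6 -b-> S6 -a-> S3
After 12 symbols: S3.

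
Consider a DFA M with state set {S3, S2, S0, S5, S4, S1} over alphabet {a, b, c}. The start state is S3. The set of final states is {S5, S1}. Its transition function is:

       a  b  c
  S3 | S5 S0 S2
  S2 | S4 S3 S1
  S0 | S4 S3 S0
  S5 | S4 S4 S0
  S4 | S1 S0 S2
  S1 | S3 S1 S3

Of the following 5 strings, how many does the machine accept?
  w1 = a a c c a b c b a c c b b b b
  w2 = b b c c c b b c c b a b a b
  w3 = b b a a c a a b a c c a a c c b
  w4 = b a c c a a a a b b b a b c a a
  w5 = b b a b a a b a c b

w1: S3 → S5 → S4 → S2 → S1 → S3 → S0 → S0 → S3 → S5 → S0 → S0 → S3 → S0 → S3 → S0  → end S0, rejected
w2: S3 → S0 → S3 → S2 → S1 → S3 → S0 → S3 → S2 → S1 → S1 → S3 → S0 → S4 → S0  → end S0, rejected
w3: S3 → S0 → S3 → S5 → S4 → S2 → S4 → S1 → S1 → S3 → S2 → S1 → S3 → S5 → S0 → S0 → S3  → end S3, rejected
w4: S3 → S0 → S4 → S2 → S1 → S3 → S5 → S4 → S1 → S1 → S1 → S1 → S3 → S0 → S0 → S4 → S1  → end S1, accepted
w5: S3 → S0 → S3 → S5 → S4 → S1 → S3 → S0 → S4 → S2 → S3  → end S3, rejected

1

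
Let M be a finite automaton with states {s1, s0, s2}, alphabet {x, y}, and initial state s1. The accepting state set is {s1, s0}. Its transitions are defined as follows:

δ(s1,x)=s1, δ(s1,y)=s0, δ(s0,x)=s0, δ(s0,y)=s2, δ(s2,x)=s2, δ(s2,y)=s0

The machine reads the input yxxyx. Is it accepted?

s1 → s0 → s0 → s0 → s2 → s2
End state s2 is not accepting.

No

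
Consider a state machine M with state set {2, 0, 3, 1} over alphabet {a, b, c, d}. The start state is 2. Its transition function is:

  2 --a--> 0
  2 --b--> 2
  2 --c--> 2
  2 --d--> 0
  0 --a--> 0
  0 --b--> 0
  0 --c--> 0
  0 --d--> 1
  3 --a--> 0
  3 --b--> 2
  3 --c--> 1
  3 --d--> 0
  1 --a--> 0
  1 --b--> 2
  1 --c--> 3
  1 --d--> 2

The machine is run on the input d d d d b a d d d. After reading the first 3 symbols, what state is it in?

2

start at 2
read 'd': 2 → 0
read 'd': 0 → 1
read 'd': 1 → 2
After 3 symbols: 2.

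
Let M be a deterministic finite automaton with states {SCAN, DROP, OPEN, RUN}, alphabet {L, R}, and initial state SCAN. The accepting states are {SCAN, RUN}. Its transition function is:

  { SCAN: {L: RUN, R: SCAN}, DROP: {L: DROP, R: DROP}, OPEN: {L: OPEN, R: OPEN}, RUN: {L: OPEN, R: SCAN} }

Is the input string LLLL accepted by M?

No

SCAN → RUN → OPEN → OPEN → OPEN
End state OPEN is not accepting.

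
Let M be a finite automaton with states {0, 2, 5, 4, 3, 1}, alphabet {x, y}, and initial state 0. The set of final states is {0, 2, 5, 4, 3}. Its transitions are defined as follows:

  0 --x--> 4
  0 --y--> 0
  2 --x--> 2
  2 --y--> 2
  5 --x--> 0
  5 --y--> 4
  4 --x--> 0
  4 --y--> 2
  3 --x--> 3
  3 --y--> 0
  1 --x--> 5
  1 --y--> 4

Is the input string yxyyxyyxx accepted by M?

Yes

0 → 0 → 4 → 2 → 2 → 2 → 2 → 2 → 2 → 2
End state 2 is accepting.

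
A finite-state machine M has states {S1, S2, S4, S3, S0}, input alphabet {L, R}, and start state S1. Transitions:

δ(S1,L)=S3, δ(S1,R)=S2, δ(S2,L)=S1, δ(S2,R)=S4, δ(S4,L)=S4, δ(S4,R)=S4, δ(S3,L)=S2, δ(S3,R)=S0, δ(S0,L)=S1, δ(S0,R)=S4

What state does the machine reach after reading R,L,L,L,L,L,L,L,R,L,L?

S3

Trace: S1 -R-> S2 -L-> S1 -L-> S3 -L-> S2 -L-> S1 -L-> S3 -L-> S2 -L-> S1 -R-> S2 -L-> S1 -L-> S3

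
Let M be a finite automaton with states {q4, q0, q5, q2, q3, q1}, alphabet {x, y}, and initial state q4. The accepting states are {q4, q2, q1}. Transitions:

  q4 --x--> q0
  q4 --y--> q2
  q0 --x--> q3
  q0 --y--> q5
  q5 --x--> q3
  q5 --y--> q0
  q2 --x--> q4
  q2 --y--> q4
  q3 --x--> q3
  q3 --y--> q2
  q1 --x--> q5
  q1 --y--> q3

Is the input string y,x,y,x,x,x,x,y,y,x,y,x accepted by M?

start at q4
read 'y': q4 → q2
read 'x': q2 → q4
read 'y': q4 → q2
read 'x': q2 → q4
read 'x': q4 → q0
read 'x': q0 → q3
read 'x': q3 → q3
read 'y': q3 → q2
read 'y': q2 → q4
read 'x': q4 → q0
read 'y': q0 → q5
read 'x': q5 → q3
End state q3 is not accepting.

No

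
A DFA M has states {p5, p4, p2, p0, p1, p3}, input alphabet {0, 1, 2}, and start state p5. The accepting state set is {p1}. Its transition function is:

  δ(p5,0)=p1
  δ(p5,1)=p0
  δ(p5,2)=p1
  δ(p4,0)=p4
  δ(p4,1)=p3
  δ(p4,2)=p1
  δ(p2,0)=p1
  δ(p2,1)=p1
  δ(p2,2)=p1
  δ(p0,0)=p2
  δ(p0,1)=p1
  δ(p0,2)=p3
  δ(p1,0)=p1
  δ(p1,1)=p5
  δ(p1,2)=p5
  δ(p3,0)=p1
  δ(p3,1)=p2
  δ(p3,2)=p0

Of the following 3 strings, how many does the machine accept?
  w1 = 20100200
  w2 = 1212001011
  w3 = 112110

w1: Trace: p5 -2-> p1 -0-> p1 -1-> p5 -0-> p1 -0-> p1 -2-> p5 -0-> p1 -0-> p1  → end p1, accepted
w2: Trace: p5 -1-> p0 -2-> p3 -1-> p2 -2-> p1 -0-> p1 -0-> p1 -1-> p5 -0-> p1 -1-> p5 -1-> p0  → end p0, rejected
w3: Trace: p5 -1-> p0 -1-> p1 -2-> p5 -1-> p0 -1-> p1 -0-> p1  → end p1, accepted

2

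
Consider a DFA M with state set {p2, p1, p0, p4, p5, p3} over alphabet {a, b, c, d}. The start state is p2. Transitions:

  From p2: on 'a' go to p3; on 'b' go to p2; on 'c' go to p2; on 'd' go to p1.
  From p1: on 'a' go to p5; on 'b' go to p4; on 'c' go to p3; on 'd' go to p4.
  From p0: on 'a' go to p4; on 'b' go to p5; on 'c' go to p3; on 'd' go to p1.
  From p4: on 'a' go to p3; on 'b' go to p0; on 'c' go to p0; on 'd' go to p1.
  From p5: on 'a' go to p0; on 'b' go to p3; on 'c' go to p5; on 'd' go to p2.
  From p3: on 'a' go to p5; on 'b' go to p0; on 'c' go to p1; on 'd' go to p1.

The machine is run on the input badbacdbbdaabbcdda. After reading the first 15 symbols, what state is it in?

start at p2
read 'b': p2 → p2
read 'a': p2 → p3
read 'd': p3 → p1
read 'b': p1 → p4
read 'a': p4 → p3
read 'c': p3 → p1
read 'd': p1 → p4
read 'b': p4 → p0
read 'b': p0 → p5
read 'd': p5 → p2
read 'a': p2 → p3
read 'a': p3 → p5
read 'b': p5 → p3
read 'b': p3 → p0
read 'c': p0 → p3
After 15 symbols: p3.

p3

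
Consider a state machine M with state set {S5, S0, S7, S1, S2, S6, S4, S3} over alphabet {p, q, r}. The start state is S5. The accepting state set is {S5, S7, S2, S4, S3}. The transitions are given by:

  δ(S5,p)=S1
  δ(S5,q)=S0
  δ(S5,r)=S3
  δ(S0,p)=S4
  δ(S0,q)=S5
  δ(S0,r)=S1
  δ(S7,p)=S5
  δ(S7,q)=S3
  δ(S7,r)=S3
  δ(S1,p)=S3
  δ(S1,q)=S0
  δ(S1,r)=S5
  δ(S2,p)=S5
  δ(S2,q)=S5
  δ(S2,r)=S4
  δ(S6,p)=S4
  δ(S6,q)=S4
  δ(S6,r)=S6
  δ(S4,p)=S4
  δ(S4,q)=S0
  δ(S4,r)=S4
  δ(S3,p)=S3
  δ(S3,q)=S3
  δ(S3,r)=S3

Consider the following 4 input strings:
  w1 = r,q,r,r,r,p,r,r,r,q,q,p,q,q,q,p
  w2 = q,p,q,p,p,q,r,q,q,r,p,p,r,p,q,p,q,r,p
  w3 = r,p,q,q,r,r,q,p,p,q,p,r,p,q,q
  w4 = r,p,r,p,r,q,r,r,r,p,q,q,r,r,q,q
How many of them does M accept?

w1: Trace: S5 -r-> S3 -q-> S3 -r-> S3 -r-> S3 -r-> S3 -p-> S3 -r-> S3 -r-> S3 -r-> S3 -q-> S3 -q-> S3 -p-> S3 -q-> S3 -q-> S3 -q-> S3 -p-> S3  → end S3, accepted
w2: Trace: S5 -q-> S0 -p-> S4 -q-> S0 -p-> S4 -p-> S4 -q-> S0 -r-> S1 -q-> S0 -q-> S5 -r-> S3 -p-> S3 -p-> S3 -r-> S3 -p-> S3 -q-> S3 -p-> S3 -q-> S3 -r-> S3 -p-> S3  → end S3, accepted
w3: Trace: S5 -r-> S3 -p-> S3 -q-> S3 -q-> S3 -r-> S3 -r-> S3 -q-> S3 -p-> S3 -p-> S3 -q-> S3 -p-> S3 -r-> S3 -p-> S3 -q-> S3 -q-> S3  → end S3, accepted
w4: Trace: S5 -r-> S3 -p-> S3 -r-> S3 -p-> S3 -r-> S3 -q-> S3 -r-> S3 -r-> S3 -r-> S3 -p-> S3 -q-> S3 -q-> S3 -r-> S3 -r-> S3 -q-> S3 -q-> S3  → end S3, accepted

4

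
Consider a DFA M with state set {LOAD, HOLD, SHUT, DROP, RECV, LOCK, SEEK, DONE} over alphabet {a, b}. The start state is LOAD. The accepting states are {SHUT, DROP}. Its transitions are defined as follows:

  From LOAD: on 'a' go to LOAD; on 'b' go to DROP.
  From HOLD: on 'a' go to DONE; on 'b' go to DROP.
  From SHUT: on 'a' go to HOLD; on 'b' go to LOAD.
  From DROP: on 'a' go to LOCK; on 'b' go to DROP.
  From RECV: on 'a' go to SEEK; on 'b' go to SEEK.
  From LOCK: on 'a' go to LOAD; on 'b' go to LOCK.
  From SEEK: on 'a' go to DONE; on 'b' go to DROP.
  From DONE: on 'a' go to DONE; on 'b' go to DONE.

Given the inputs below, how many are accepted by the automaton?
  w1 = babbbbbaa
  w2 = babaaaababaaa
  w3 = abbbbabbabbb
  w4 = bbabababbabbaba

w1: Trace: LOAD -b-> DROP -a-> LOCK -b-> LOCK -b-> LOCK -b-> LOCK -b-> LOCK -b-> LOCK -a-> LOAD -a-> LOAD  → end LOAD, rejected
w2: Trace: LOAD -b-> DROP -a-> LOCK -b-> LOCK -a-> LOAD -a-> LOAD -a-> LOAD -a-> LOAD -b-> DROP -a-> LOCK -b-> LOCK -a-> LOAD -a-> LOAD -a-> LOAD  → end LOAD, rejected
w3: Trace: LOAD -a-> LOAD -b-> DROP -b-> DROP -b-> DROP -b-> DROP -a-> LOCK -b-> LOCK -b-> LOCK -a-> LOAD -b-> DROP -b-> DROP -b-> DROP  → end DROP, accepted
w4: Trace: LOAD -b-> DROP -b-> DROP -a-> LOCK -b-> LOCK -a-> LOAD -b-> DROP -a-> LOCK -b-> LOCK -b-> LOCK -a-> LOAD -b-> DROP -b-> DROP -a-> LOCK -b-> LOCK -a-> LOAD  → end LOAD, rejected

1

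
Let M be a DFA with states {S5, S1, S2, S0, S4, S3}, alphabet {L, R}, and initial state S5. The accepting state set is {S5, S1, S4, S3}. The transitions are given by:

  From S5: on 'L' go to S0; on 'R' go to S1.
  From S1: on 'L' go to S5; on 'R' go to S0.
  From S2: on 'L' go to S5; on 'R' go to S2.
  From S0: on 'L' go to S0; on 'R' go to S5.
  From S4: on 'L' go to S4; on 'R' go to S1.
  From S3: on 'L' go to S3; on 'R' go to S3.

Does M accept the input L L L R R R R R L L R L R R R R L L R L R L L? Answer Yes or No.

No

S5 → S0 → S0 → S0 → S5 → S1 → S0 → S5 → S1 → S5 → S0 → S5 → S0 → S5 → S1 → S0 → S5 → S0 → S0 → S5 → S0 → S5 → S0 → S0
End state S0 is not accepting.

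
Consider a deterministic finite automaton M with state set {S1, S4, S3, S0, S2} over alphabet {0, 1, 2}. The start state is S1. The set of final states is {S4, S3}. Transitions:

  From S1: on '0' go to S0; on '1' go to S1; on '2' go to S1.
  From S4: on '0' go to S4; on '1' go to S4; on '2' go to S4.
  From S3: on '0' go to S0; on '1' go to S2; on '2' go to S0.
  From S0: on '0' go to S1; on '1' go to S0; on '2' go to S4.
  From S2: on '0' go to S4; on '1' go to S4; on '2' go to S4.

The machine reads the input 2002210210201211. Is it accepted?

Trace: S1 -2-> S1 -0-> S0 -0-> S1 -2-> S1 -2-> S1 -1-> S1 -0-> S0 -2-> S4 -1-> S4 -0-> S4 -2-> S4 -0-> S4 -1-> S4 -2-> S4 -1-> S4 -1-> S4
End state S4 is accepting.

Yes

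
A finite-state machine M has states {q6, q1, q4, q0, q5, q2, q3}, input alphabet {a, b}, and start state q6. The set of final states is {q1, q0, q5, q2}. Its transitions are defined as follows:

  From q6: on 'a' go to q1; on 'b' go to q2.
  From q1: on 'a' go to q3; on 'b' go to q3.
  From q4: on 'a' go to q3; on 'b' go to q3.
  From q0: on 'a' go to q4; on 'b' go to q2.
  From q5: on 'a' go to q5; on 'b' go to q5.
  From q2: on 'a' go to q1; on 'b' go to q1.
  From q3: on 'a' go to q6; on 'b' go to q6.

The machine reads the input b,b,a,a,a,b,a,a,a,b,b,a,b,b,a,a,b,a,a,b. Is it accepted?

q6 → q2 → q1 → q3 → q6 → q1 → q3 → q6 → q1 → q3 → q6 → q2 → q1 → q3 → q6 → q1 → q3 → q6 → q1 → q3 → q6
End state q6 is not accepting.

No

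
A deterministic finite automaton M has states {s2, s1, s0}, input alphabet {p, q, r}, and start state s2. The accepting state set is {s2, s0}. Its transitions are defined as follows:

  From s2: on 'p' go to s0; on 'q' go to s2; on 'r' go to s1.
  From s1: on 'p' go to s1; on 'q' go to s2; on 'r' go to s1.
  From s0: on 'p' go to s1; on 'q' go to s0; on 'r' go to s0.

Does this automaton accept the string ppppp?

start at s2
read 'p': s2 → s0
read 'p': s0 → s1
read 'p': s1 → s1
read 'p': s1 → s1
read 'p': s1 → s1
End state s1 is not accepting.

No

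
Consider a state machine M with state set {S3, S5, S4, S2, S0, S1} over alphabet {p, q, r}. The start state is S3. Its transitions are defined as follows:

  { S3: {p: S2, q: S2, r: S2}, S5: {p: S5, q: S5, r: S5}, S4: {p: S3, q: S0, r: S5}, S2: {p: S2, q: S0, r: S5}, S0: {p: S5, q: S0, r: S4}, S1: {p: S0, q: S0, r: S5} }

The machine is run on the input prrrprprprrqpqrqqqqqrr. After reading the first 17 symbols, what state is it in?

S5

start at S3
read 'p': S3 → S2
read 'r': S2 → S5
read 'r': S5 → S5
read 'r': S5 → S5
read 'p': S5 → S5
read 'r': S5 → S5
read 'p': S5 → S5
read 'r': S5 → S5
read 'p': S5 → S5
read 'r': S5 → S5
read 'r': S5 → S5
read 'q': S5 → S5
read 'p': S5 → S5
read 'q': S5 → S5
read 'r': S5 → S5
read 'q': S5 → S5
read 'q': S5 → S5
After 17 symbols: S5.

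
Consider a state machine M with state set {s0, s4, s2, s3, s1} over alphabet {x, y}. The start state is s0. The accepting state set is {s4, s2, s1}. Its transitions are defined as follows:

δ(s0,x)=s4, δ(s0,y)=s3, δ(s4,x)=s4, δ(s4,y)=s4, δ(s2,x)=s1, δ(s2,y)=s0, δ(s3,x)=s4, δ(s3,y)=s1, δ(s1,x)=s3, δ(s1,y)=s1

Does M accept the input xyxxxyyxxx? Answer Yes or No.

Yes

s0 → s4 → s4 → s4 → s4 → s4 → s4 → s4 → s4 → s4 → s4
End state s4 is accepting.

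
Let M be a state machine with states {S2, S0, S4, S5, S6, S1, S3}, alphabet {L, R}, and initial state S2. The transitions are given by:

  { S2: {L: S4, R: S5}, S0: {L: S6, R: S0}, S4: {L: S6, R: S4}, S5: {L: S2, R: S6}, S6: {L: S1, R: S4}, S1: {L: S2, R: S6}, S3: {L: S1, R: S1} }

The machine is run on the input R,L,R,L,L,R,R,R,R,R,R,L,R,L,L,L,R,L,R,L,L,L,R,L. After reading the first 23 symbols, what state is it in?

S4

S2 → S5 → S2 → S5 → S2 → S4 → S4 → S4 → S4 → S4 → S4 → S4 → S6 → S4 → S6 → S1 → S2 → S5 → S2 → S5 → S2 → S4 → S6 → S4
After 23 symbols: S4.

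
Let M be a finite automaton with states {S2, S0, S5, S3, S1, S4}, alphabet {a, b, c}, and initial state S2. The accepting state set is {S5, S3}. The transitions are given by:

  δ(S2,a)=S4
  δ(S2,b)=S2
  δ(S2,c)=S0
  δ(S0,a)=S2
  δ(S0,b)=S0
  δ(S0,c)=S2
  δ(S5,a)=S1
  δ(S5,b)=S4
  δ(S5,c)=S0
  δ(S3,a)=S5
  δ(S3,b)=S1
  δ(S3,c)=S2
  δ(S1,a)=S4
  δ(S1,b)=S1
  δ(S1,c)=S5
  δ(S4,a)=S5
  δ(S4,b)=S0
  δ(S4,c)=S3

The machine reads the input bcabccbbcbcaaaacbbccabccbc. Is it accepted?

S2 → S2 → S0 → S2 → S2 → S0 → S2 → S2 → S2 → S0 → S0 → S2 → S4 → S5 → S1 → S4 → S3 → S1 → S1 → S5 → S0 → S2 → S2 → S0 → S2 → S2 → S0
End state S0 is not accepting.

No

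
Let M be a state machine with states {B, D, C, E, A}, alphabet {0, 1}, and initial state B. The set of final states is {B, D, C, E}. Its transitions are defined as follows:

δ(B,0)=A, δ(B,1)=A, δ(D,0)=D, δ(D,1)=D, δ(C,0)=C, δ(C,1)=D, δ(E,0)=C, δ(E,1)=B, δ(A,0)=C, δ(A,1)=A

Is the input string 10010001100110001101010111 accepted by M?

Yes

Trace: B -1-> A -0-> C -0-> C -1-> D -0-> D -0-> D -0-> D -1-> D -1-> D -0-> D -0-> D -1-> D -1-> D -0-> D -0-> D -0-> D -1-> D -1-> D -0-> D -1-> D -0-> D -1-> D -0-> D -1-> D -1-> D -1-> D
End state D is accepting.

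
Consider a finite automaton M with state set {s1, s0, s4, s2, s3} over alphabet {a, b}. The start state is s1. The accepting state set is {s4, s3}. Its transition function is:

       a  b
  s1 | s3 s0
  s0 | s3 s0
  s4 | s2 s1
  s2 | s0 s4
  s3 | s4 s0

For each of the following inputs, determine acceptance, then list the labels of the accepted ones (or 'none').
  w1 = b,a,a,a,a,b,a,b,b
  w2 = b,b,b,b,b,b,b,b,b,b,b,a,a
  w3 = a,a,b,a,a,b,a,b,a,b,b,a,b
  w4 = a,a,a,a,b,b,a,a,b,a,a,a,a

w1: s1 → s0 → s3 → s4 → s2 → s0 → s0 → s3 → s0 → s0  → end s0, rejected
w2: s1 → s0 → s0 → s0 → s0 → s0 → s0 → s0 → s0 → s0 → s0 → s0 → s3 → s4  → end s4, accepted
w3: s1 → s3 → s4 → s1 → s3 → s4 → s1 → s3 → s0 → s3 → s0 → s0 → s3 → s0  → end s0, rejected
w4: s1 → s3 → s4 → s2 → s0 → s0 → s0 → s3 → s4 → s1 → s3 → s4 → s2 → s0  → end s0, rejected

w2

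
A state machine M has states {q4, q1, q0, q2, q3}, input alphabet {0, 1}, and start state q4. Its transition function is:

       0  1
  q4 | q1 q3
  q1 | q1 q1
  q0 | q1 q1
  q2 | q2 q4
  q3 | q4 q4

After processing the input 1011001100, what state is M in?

q1

start at q4
read '1': q4 → q3
read '0': q3 → q4
read '1': q4 → q3
read '1': q3 → q4
read '0': q4 → q1
read '0': q1 → q1
read '1': q1 → q1
read '1': q1 → q1
read '0': q1 → q1
read '0': q1 → q1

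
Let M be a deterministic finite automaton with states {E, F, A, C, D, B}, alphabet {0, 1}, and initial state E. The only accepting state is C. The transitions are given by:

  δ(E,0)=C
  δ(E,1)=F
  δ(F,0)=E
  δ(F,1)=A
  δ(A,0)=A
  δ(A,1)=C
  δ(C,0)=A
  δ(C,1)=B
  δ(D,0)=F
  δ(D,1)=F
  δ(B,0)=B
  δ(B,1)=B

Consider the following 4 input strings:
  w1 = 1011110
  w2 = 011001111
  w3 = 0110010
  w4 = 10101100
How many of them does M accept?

0

w1:
  start at E
  read '1': E → F
  read '0': F → E
  read '1': E → F
  read '1': F → A
  read '1': A → C
  read '1': C → B
  read '0': B → B
  end B, rejected
w2:
  start at E
  read '0': E → C
  read '1': C → B
  read '1': B → B
  read '0': B → B
  read '0': B → B
  read '1': B → B
  read '1': B → B
  read '1': B → B
  read '1': B → B
  end B, rejected
w3:
  start at E
  read '0': E → C
  read '1': C → B
  read '1': B → B
  read '0': B → B
  read '0': B → B
  read '1': B → B
  read '0': B → B
  end B, rejected
w4:
  start at E
  read '1': E → F
  read '0': F → E
  read '1': E → F
  read '0': F → E
  read '1': E → F
  read '1': F → A
  read '0': A → A
  read '0': A → A
  end A, rejected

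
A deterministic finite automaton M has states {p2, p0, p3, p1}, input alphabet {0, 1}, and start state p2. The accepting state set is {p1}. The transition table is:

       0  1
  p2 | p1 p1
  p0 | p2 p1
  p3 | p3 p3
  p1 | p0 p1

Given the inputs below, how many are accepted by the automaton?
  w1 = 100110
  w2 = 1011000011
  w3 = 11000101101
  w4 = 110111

3

w1:
  start at p2
  read '1': p2 → p1
  read '0': p1 → p0
  read '0': p0 → p2
  read '1': p2 → p1
  read '1': p1 → p1
  read '0': p1 → p0
  end p0, rejected
w2:
  start at p2
  read '1': p2 → p1
  read '0': p1 → p0
  read '1': p0 → p1
  read '1': p1 → p1
  read '0': p1 → p0
  read '0': p0 → p2
  read '0': p2 → p1
  read '0': p1 → p0
  read '1': p0 → p1
  read '1': p1 → p1
  end p1, accepted
w3:
  start at p2
  read '1': p2 → p1
  read '1': p1 → p1
  read '0': p1 → p0
  read '0': p0 → p2
  read '0': p2 → p1
  read '1': p1 → p1
  read '0': p1 → p0
  read '1': p0 → p1
  read '1': p1 → p1
  read '0': p1 → p0
  read '1': p0 → p1
  end p1, accepted
w4:
  start at p2
  read '1': p2 → p1
  read '1': p1 → p1
  read '0': p1 → p0
  read '1': p0 → p1
  read '1': p1 → p1
  read '1': p1 → p1
  end p1, accepted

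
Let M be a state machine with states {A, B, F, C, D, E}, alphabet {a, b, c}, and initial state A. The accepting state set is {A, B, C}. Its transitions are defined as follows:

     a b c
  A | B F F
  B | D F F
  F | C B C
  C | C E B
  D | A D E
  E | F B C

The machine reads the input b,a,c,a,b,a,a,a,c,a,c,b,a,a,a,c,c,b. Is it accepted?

Trace: A -b-> F -a-> C -c-> B -a-> D -b-> D -a-> A -a-> B -a-> D -c-> E -a-> F -c-> C -b-> E -a-> F -a-> C -a-> C -c-> B -c-> F -b-> B
End state B is accepting.

Yes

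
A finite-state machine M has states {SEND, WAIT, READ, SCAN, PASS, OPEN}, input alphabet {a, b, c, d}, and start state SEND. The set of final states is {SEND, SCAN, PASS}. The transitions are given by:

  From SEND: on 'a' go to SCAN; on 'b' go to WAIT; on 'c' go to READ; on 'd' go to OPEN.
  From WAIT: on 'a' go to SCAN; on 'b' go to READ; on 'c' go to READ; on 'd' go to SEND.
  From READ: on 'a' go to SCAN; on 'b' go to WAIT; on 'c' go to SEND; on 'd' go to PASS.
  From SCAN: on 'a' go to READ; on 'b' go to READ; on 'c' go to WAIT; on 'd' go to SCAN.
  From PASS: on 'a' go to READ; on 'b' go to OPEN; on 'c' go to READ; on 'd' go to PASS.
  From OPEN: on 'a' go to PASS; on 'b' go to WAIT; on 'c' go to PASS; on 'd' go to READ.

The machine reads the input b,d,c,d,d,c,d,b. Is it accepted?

start at SEND
read 'b': SEND → WAIT
read 'd': WAIT → SEND
read 'c': SEND → READ
read 'd': READ → PASS
read 'd': PASS → PASS
read 'c': PASS → READ
read 'd': READ → PASS
read 'b': PASS → OPEN
End state OPEN is not accepting.

No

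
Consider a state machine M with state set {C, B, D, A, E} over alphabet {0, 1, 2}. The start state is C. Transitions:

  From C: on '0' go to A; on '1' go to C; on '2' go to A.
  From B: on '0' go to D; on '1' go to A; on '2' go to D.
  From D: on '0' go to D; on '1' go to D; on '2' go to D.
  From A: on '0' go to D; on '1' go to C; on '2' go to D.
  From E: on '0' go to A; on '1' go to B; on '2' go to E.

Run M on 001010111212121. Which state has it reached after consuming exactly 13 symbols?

C → A → D → D → D → D → D → D → D → D → D → D → D → D
After 13 symbols: D.

D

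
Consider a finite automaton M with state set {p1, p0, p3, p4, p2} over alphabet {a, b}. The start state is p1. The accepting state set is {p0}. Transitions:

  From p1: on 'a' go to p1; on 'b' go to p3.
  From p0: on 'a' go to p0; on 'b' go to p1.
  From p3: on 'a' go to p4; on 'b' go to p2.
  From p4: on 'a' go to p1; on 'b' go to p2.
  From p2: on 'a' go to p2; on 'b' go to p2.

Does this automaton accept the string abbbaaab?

No

p1 → p1 → p3 → p2 → p2 → p2 → p2 → p2 → p2
End state p2 is not accepting.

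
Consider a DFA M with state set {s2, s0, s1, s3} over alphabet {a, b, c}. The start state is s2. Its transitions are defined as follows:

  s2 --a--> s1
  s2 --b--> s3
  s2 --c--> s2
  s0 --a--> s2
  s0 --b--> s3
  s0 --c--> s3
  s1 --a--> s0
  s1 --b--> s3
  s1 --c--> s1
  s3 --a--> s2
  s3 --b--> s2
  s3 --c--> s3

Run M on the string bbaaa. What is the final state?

s2

s2 → s3 → s2 → s1 → s0 → s2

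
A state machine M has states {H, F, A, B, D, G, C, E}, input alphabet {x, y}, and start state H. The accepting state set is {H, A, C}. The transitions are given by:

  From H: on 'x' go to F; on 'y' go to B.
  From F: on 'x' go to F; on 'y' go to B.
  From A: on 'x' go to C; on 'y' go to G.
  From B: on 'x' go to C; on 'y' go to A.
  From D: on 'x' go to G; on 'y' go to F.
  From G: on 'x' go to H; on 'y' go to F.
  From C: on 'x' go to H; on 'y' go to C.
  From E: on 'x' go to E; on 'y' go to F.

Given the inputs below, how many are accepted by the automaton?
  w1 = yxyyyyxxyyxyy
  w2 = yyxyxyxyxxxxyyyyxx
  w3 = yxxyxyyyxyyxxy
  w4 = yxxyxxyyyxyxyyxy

1

w1: H → B → C → C → C → C → C → H → F → B → A → C → C → C  → end C, accepted
w2: H → B → A → C → C → H → B → C → C → H → F → F → F → B → A → G → F → F → F  → end F, rejected
w3: H → B → C → H → B → C → C → C → C → H → B → A → C → H → B  → end B, rejected
w4: H → B → C → H → B → C → H → B → A → G → H → B → C → C → C → H → B  → end B, rejected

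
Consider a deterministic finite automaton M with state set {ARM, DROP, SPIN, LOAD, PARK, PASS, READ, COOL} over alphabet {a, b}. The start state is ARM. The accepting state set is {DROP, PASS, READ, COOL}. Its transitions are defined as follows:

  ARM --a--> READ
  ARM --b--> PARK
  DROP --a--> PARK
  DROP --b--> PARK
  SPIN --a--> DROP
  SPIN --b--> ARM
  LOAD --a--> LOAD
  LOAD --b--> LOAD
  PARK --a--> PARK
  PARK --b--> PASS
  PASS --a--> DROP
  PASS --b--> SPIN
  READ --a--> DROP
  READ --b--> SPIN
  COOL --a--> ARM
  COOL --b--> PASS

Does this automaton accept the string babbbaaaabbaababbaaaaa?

No

start at ARM
read 'b': ARM → PARK
read 'a': PARK → PARK
read 'b': PARK → PASS
read 'b': PASS → SPIN
read 'b': SPIN → ARM
read 'a': ARM → READ
read 'a': READ → DROP
read 'a': DROP → PARK
read 'a': PARK → PARK
read 'b': PARK → PASS
read 'b': PASS → SPIN
read 'a': SPIN → DROP
read 'a': DROP → PARK
read 'b': PARK → PASS
read 'a': PASS → DROP
read 'b': DROP → PARK
read 'b': PARK → PASS
read 'a': PASS → DROP
read 'a': DROP → PARK
read 'a': PARK → PARK
read 'a': PARK → PARK
read 'a': PARK → PARK
End state PARK is not accepting.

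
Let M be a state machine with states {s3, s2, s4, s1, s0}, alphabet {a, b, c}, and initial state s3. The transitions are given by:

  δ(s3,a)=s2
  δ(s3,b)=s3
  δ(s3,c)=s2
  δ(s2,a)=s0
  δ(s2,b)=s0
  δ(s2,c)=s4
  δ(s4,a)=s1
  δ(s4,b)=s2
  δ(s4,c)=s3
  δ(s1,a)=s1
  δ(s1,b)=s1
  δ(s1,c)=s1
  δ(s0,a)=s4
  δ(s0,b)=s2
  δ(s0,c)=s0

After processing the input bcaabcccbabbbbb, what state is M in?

s3 → s3 → s2 → s0 → s4 → s2 → s4 → s3 → s2 → s0 → s4 → s2 → s0 → s2 → s0 → s2

s2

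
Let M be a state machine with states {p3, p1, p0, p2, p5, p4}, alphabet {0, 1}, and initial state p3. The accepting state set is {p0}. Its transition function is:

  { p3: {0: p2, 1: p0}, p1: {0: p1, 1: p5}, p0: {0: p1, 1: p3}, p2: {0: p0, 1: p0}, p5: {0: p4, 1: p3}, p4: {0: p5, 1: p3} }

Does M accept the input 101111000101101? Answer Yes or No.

p3 → p0 → p1 → p5 → p3 → p0 → p3 → p2 → p0 → p1 → p5 → p4 → p3 → p0 → p1 → p5
End state p5 is not accepting.

No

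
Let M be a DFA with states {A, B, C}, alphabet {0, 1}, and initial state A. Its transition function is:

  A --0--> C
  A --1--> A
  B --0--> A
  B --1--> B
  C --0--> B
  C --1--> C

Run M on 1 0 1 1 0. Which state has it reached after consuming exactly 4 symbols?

C

start at A
read '1': A → A
read '0': A → C
read '1': C → C
read '1': C → C
After 4 symbols: C.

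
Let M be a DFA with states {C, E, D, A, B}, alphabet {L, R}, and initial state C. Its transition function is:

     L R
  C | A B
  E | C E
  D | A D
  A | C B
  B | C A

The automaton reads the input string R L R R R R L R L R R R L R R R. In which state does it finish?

start at C
read 'R': C → B
read 'L': B → C
read 'R': C → B
read 'R': B → A
read 'R': A → B
read 'R': B → A
read 'L': A → C
read 'R': C → B
read 'L': B → C
read 'R': C → B
read 'R': B → A
read 'R': A → B
read 'L': B → C
read 'R': C → B
read 'R': B → A
read 'R': A → B

B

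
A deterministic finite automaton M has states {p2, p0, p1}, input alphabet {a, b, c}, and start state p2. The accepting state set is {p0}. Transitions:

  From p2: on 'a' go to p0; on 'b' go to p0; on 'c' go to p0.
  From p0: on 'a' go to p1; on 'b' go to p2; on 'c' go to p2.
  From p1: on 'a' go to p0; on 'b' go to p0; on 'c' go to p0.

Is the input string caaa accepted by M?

No

p2 → p0 → p1 → p0 → p1
End state p1 is not accepting.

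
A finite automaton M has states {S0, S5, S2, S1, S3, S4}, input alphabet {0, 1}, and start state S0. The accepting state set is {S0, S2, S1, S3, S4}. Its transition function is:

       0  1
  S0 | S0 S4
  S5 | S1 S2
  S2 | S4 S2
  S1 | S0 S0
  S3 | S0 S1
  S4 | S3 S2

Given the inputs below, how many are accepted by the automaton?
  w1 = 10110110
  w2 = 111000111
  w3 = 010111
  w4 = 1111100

w1:
  start at S0
  read '1': S0 → S4
  read '0': S4 → S3
  read '1': S3 → S1
  read '1': S1 → S0
  read '0': S0 → S0
  read '1': S0 → S4
  read '1': S4 → S2
  read '0': S2 → S4
  end S4, accepted
w2:
  start at S0
  read '1': S0 → S4
  read '1': S4 → S2
  read '1': S2 → S2
  read '0': S2 → S4
  read '0': S4 → S3
  read '0': S3 → S0
  read '1': S0 → S4
  read '1': S4 → S2
  read '1': S2 → S2
  end S2, accepted
w3:
  start at S0
  read '0': S0 → S0
  read '1': S0 → S4
  read '0': S4 → S3
  read '1': S3 → S1
  read '1': S1 → S0
  read '1': S0 → S4
  end S4, accepted
w4:
  start at S0
  read '1': S0 → S4
  read '1': S4 → S2
  read '1': S2 → S2
  read '1': S2 → S2
  read '1': S2 → S2
  read '0': S2 → S4
  read '0': S4 → S3
  end S3, accepted

4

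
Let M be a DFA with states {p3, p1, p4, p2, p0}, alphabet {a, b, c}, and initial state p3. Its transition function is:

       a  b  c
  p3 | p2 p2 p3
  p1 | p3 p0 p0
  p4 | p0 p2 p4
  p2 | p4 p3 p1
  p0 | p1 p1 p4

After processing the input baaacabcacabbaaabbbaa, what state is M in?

start at p3
read 'b': p3 → p2
read 'a': p2 → p4
read 'a': p4 → p0
read 'a': p0 → p1
read 'c': p1 → p0
read 'a': p0 → p1
read 'b': p1 → p0
read 'c': p0 → p4
read 'a': p4 → p0
read 'c': p0 → p4
read 'a': p4 → p0
read 'b': p0 → p1
read 'b': p1 → p0
read 'a': p0 → p1
read 'a': p1 → p3
read 'a': p3 → p2
read 'b': p2 → p3
read 'b': p3 → p2
read 'b': p2 → p3
read 'a': p3 → p2
read 'a': p2 → p4

p4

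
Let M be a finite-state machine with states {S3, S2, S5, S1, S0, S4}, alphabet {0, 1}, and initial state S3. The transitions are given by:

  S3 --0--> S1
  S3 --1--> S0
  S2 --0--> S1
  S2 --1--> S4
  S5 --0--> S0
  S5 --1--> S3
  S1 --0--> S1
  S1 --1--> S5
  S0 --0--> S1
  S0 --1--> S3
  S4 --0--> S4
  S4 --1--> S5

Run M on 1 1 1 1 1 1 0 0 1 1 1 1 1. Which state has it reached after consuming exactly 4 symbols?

Trace: S3 -1-> S0 -1-> S3 -1-> S0 -1-> S3
After 4 symbols: S3.

S3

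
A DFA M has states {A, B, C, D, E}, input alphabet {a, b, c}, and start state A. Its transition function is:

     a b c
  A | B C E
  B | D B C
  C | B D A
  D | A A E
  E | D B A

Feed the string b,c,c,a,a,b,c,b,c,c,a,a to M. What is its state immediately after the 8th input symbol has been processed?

C

A → C → A → E → D → A → C → A → C
After 8 symbols: C.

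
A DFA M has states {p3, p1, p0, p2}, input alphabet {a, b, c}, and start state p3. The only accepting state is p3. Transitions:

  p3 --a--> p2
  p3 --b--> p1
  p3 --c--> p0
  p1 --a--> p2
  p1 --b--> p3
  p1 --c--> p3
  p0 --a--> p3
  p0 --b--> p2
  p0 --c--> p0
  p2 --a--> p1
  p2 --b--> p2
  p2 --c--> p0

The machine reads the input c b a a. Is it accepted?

No

Trace: p3 -c-> p0 -b-> p2 -a-> p1 -a-> p2
End state p2 is not accepting.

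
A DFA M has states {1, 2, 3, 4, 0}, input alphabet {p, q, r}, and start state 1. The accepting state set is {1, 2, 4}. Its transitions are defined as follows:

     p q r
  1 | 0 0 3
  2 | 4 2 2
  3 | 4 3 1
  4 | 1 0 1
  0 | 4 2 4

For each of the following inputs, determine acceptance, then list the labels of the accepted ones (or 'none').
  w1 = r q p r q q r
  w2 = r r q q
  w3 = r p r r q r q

w1: 1 → 3 → 3 → 4 → 1 → 0 → 2 → 2  → end 2, accepted
w2: 1 → 3 → 1 → 0 → 2  → end 2, accepted
w3: 1 → 3 → 4 → 1 → 3 → 3 → 1 → 0  → end 0, rejected

w1, w2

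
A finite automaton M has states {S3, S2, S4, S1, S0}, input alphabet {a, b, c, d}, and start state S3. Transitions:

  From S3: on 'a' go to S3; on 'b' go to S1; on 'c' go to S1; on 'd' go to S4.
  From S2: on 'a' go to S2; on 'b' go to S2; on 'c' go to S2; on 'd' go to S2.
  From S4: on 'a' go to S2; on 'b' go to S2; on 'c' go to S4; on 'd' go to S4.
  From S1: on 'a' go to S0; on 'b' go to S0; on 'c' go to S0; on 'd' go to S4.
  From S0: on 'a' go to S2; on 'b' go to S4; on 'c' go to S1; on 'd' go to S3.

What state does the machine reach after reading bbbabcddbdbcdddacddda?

S2

start at S3
read 'b': S3 → S1
read 'b': S1 → S0
read 'b': S0 → S4
read 'a': S4 → S2
read 'b': S2 → S2
read 'c': S2 → S2
read 'd': S2 → S2
read 'd': S2 → S2
read 'b': S2 → S2
read 'd': S2 → S2
read 'b': S2 → S2
read 'c': S2 → S2
read 'd': S2 → S2
read 'd': S2 → S2
read 'd': S2 → S2
read 'a': S2 → S2
read 'c': S2 → S2
read 'd': S2 → S2
read 'd': S2 → S2
read 'd': S2 → S2
read 'a': S2 → S2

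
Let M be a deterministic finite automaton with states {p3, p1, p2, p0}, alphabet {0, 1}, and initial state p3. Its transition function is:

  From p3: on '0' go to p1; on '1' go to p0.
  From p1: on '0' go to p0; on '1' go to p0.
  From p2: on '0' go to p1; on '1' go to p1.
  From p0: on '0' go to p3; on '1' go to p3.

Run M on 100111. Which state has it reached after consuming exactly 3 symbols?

p1

Trace: p3 -1-> p0 -0-> p3 -0-> p1
After 3 symbols: p1.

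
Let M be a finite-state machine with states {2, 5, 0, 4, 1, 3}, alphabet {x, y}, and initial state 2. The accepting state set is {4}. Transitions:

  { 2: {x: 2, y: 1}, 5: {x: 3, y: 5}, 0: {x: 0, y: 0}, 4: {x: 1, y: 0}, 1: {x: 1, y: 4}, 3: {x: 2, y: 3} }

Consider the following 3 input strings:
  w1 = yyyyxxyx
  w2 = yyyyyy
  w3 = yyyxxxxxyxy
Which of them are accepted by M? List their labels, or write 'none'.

w1:
  start at 2
  read 'y': 2 → 1
  read 'y': 1 → 4
  read 'y': 4 → 0
  read 'y': 0 → 0
  read 'x': 0 → 0
  read 'x': 0 → 0
  read 'y': 0 → 0
  read 'x': 0 → 0
  end 0, rejected
w2:
  start at 2
  read 'y': 2 → 1
  read 'y': 1 → 4
  read 'y': 4 → 0
  read 'y': 0 → 0
  read 'y': 0 → 0
  read 'y': 0 → 0
  end 0, rejected
w3:
  start at 2
  read 'y': 2 → 1
  read 'y': 1 → 4
  read 'y': 4 → 0
  read 'x': 0 → 0
  read 'x': 0 → 0
  read 'x': 0 → 0
  read 'x': 0 → 0
  read 'x': 0 → 0
  read 'y': 0 → 0
  read 'x': 0 → 0
  read 'y': 0 → 0
  end 0, rejected

none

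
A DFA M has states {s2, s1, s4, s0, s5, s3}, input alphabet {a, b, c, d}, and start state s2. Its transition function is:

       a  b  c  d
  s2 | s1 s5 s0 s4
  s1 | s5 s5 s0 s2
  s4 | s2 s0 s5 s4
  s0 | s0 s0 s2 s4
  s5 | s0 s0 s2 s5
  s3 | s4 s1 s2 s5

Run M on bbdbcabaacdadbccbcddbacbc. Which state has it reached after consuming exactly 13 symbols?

s4

start at s2
read 'b': s2 → s5
read 'b': s5 → s0
read 'd': s0 → s4
read 'b': s4 → s0
read 'c': s0 → s2
read 'a': s2 → s1
read 'b': s1 → s5
read 'a': s5 → s0
read 'a': s0 → s0
read 'c': s0 → s2
read 'd': s2 → s4
read 'a': s4 → s2
read 'd': s2 → s4
After 13 symbols: s4.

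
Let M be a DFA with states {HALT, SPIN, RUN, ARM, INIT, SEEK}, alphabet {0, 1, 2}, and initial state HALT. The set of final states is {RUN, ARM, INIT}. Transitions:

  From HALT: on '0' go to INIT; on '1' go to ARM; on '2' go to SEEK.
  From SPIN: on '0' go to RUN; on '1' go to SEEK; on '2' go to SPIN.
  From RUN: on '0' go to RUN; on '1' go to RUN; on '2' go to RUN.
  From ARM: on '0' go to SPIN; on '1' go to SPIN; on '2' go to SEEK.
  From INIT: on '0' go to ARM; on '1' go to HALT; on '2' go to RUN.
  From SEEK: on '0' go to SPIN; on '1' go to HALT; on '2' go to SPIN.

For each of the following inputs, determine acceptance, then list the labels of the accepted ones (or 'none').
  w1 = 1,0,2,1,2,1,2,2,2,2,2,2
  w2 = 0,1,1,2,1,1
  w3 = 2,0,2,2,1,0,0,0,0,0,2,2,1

w1:
  start at HALT
  read '1': HALT → ARM
  read '0': ARM → SPIN
  read '2': SPIN → SPIN
  read '1': SPIN → SEEK
  read '2': SEEK → SPIN
  read '1': SPIN → SEEK
  read '2': SEEK → SPIN
  read '2': SPIN → SPIN
  read '2': SPIN → SPIN
  read '2': SPIN → SPIN
  read '2': SPIN → SPIN
  read '2': SPIN → SPIN
  end SPIN, rejected
w2:
  start at HALT
  read '0': HALT → INIT
  read '1': INIT → HALT
  read '1': HALT → ARM
  read '2': ARM → SEEK
  read '1': SEEK → HALT
  read '1': HALT → ARM
  end ARM, accepted
w3:
  start at HALT
  read '2': HALT → SEEK
  read '0': SEEK → SPIN
  read '2': SPIN → SPIN
  read '2': SPIN → SPIN
  read '1': SPIN → SEEK
  read '0': SEEK → SPIN
  read '0': SPIN → RUN
  read '0': RUN → RUN
  read '0': RUN → RUN
  read '0': RUN → RUN
  read '2': RUN → RUN
  read '2': RUN → RUN
  read '1': RUN → RUN
  end RUN, accepted

w2, w3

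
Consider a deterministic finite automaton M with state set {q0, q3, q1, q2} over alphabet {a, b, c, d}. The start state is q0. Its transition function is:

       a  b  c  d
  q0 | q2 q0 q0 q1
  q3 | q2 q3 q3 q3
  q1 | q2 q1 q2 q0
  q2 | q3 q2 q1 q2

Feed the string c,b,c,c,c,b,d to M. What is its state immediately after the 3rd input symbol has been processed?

start at q0
read 'c': q0 → q0
read 'b': q0 → q0
read 'c': q0 → q0
After 3 symbols: q0.

q0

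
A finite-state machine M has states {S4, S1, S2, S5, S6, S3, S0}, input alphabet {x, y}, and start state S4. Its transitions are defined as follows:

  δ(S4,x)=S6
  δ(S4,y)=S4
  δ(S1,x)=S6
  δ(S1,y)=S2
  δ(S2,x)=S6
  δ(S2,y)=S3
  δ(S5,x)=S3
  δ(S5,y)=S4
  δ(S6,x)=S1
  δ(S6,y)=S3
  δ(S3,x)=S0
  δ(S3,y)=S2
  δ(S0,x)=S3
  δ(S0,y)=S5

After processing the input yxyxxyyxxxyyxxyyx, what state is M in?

S0

S4 → S4 → S6 → S3 → S0 → S3 → S2 → S3 → S0 → S3 → S0 → S5 → S4 → S6 → S1 → S2 → S3 → S0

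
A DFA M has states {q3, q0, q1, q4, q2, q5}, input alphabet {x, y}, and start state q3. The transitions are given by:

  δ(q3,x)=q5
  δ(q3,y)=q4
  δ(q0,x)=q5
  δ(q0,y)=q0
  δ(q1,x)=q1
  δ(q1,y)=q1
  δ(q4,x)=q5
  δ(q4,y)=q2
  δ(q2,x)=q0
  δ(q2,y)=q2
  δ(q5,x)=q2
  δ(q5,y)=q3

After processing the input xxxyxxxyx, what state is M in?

Trace: q3 -x-> q5 -x-> q2 -x-> q0 -y-> q0 -x-> q5 -x-> q2 -x-> q0 -y-> q0 -x-> q5

q5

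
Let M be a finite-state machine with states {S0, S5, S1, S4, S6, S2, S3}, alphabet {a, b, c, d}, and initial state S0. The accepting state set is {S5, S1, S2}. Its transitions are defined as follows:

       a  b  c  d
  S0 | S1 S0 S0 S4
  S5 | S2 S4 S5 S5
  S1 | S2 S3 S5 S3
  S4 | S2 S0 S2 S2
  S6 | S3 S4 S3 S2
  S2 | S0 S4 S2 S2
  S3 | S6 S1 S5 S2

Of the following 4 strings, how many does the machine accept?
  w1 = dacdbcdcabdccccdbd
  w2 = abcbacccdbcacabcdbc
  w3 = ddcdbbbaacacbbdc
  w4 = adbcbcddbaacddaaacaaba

w1: S0 → S4 → S2 → S2 → S2 → S4 → S2 → S2 → S2 → S0 → S0 → S4 → S2 → S2 → S2 → S2 → S2 → S4 → S2  → end S2, accepted
w2: S0 → S1 → S3 → S5 → S4 → S2 → S2 → S2 → S2 → S2 → S4 → S2 → S0 → S0 → S1 → S3 → S5 → S5 → S4 → S2  → end S2, accepted
w3: S0 → S4 → S2 → S2 → S2 → S4 → S0 → S0 → S1 → S2 → S2 → S0 → S0 → S0 → S0 → S4 → S2  → end S2, accepted
w4: S0 → S1 → S3 → S1 → S5 → S4 → S2 → S2 → S2 → S4 → S2 → S0 → S0 → S4 → S2 → S0 → S1 → S2 → S2 → S0 → S1 → S3 → S6  → end S6, rejected

3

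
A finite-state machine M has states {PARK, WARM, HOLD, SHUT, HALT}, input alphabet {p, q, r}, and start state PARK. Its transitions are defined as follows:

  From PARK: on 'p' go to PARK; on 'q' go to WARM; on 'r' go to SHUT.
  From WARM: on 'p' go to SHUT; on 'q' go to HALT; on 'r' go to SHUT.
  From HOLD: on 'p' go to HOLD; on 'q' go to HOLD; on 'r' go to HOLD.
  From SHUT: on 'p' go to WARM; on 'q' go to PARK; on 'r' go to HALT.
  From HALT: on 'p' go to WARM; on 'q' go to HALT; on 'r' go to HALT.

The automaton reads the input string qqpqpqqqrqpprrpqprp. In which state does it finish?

Trace: PARK -q-> WARM -q-> HALT -p-> WARM -q-> HALT -p-> WARM -q-> HALT -q-> HALT -q-> HALT -r-> HALT -q-> HALT -p-> WARM -p-> SHUT -r-> HALT -r-> HALT -p-> WARM -q-> HALT -p-> WARM -r-> SHUT -p-> WARM

WARM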